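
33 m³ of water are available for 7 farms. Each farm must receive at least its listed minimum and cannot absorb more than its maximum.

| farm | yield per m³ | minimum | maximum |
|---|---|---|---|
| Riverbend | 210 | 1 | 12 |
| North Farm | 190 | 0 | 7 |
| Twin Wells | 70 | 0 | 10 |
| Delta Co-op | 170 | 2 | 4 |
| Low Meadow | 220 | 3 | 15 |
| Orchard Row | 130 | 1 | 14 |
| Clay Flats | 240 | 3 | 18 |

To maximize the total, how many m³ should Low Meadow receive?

11

Meeting every minimum uses 1+0+0+2+3+1+3 = 10 m³, leaving 23.
Rank by yield per m³: Clay Flats 240 > Low Meadow 220 > Riverbend 210 > North Farm 190 > Delta Co-op 170 > Orchard Row 130 > Twin Wells 70.
Clay Flats: +15 to 18 (cap) ; 8 left.
Low Meadow: +8 (room for 12) → 11. Pool exhausted.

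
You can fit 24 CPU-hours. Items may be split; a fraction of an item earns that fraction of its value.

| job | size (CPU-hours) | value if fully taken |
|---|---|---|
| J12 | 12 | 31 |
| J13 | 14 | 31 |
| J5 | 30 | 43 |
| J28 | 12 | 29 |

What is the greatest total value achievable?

Best value per unit of size first: J12 31/12≈2.58, J28 29/12≈2.42, J13 31/14≈2.21, J5 43/30≈1.43.
Take all of J12 (12 CPU-hours, value 31) ; 12 CPU-hours left.
J28: take in full, 12 CPU-hours for value 29 ; 0 left.
Total value = 60.

60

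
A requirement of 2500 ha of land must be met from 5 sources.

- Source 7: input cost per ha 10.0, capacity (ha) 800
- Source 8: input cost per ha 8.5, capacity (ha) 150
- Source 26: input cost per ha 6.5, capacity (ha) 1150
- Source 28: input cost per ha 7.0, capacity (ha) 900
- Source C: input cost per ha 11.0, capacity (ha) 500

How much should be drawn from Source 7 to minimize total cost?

300

Use sources in increasing cost order.
Take 1150 from Source 26 at 6.5 → need 1350 more.
Source 28 (7.0): use full 900 → 450 ha to go.
Take 150 from Source 8 at 8.5 → need 300 more.
Take 300 from Source 7 at 10.0 to finish.
Source C: unused.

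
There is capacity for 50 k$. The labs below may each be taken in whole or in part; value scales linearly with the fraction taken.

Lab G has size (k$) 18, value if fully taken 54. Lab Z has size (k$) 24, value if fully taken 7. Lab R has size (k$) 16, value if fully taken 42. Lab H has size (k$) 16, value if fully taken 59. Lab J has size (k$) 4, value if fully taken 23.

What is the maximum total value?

Best value per unit of size first: Lab J 23/4≈5.75, Lab H 59/16≈3.69, Lab G 54/18≈3, Lab R 42/16≈2.62, Lab Z 7/24≈0.292.
Take all of Lab J (4 k$, value 23) → 46 k$ left.
Take all of Lab H (16 k$, value 59) → 30 k$ left.
Take all of Lab G (18 k$, value 54) → 12 k$ left.
Fill the last 12 k$ with part of Lab R: 12/16 of it earns 31.5.
Total value = 167.5.

167.5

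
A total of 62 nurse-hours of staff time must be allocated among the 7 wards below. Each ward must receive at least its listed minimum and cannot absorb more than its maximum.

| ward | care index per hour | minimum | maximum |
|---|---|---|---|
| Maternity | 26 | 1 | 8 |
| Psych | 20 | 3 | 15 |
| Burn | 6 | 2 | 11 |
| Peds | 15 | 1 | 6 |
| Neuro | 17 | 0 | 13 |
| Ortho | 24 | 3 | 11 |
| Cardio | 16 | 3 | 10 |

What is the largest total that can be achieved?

Meeting every minimum uses 1+3+2+1+0+3+3 = 13 nurse-hours, leaving 49.
Rank by care index per hour: Maternity 26 > Ortho 24 > Psych 20 > Neuro 17 > Cardio 16 > Peds 15 > Burn 6.
Maternity takes 7 more to reach its cap of 8 — 42 left.
Give Ortho 8 more to hit its cap of 11 — 34 left.
Give Psych 12 more to hit its cap of 15 — 22 left.
Neuro takes 13 more to reach its cap of 13 — 9 left.
Cardio: +7 to 10 (cap) — 2 left.
Peds has room for 5 more but only 2 remain, so it gets 3.
Total = 26×8 + 20×15 + 6×2 + 15×3 + 17×13 + 24×11 + 16×10 = 1210.

1210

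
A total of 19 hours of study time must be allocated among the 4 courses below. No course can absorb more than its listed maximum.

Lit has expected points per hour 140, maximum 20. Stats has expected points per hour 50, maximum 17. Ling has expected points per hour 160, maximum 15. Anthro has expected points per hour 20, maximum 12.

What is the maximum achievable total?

Highest expected points per hour first: Ling 160 > Lit 140 > Stats 50 > Anthro 20.
Give Ling 15 to hit its cap of 15 → 4 left.
Only 4 left; Lit takes them to reach 4.
Total = 140×4 + 160×15 = 2960.

2960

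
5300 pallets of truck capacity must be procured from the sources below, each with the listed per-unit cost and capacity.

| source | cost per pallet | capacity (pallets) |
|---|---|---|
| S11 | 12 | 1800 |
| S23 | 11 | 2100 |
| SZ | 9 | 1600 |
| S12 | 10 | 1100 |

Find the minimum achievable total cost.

Fill from the cheapest source first.
SZ (9): use full 1600 ; 3700 pallets to go.
S12 at 10: take all 1100 pallets ; 2600 still needed.
Take 2100 from S23 at 11 ; need 500 more.
Take 500 from S11 at 12 to finish.
Cost = 1600×9 + 1100×10 + 2100×11 + 500×12 = 54500.

54500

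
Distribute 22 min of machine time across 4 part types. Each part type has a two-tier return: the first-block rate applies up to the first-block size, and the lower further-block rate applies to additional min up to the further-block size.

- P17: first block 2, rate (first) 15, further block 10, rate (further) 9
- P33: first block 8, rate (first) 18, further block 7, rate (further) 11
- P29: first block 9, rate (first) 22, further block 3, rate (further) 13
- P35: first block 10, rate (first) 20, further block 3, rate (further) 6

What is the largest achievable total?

452

Treat each block as its own option and order by rate: P29/T1 22 > P35/T1 20 > P33/T1 18 > P17/T1 15 > P29/T2 13 > P33/T2 11 > P17/T2 9 > P35/T2 6.
P29 T1 at 22: fill all 9 — 13 left.
Fill P35 T1 block (10 at 20) — 3 left.
3 remain; put them into P33 T1 at 18.
Total = 22×9 + 20×10 + 18×3 = 452.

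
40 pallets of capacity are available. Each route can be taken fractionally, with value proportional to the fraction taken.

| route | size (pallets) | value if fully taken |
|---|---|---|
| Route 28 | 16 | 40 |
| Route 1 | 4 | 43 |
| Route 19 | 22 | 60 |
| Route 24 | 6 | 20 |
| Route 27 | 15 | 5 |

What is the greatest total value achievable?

143

Sort by value density: Route 1 43/4≈10.8, Route 24 20/6≈3.33, Route 19 60/22≈2.73, Route 28 40/16≈2.5, Route 27 5/15≈0.333.
Route 1: take in full, 4 pallets for value 43 → 36 left.
Route 24: take in full, 6 pallets for value 20 → 30 left.
All 22 pallets of Route 19 fit (value 60) → 8 remain.
Only 8 pallets remain; take 8/16 of Route 28 for value 40×8/16 = 20.
Total value = 143.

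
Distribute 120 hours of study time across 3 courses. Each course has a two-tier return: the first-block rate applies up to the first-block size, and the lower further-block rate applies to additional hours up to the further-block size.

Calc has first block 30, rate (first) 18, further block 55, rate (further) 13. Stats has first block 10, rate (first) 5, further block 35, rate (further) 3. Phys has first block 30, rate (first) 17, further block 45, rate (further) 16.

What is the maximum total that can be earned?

1965

Order all 6 blocks by rate: Calc/tier1 18 > Phys/tier1 17 > Phys/tier2 16 > Calc/tier2 13 > Stats/tier1 5 > Stats/tier2 3.
Calc/tier1 (18): +30 → 90 left.
Phys tier1 at 17: fill all 30 → 60 left.
Phys/tier2 (16): +45 → 15 left.
Calc/tier2: +15 of 55 at 13; pool empty.
Total = 18×30 + 17×30 + 16×45 + 13×15 = 1965.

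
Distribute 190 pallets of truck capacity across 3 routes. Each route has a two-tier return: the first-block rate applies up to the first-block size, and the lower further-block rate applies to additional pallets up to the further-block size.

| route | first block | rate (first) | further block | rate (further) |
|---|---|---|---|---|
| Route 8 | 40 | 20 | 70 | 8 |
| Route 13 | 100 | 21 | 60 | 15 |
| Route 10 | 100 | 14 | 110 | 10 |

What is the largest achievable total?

3650

Rank every tier by rate: Route 13/tier1 21 > Route 8/tier1 20 > Route 13/tier2 15 > Route 10/tier1 14 > Route 10/tier2 10 > Route 8/tier2 8.
Route 13/tier1 (21): +100 ; 90 left.
Route 8 tier1 at 20: fill all 40 ; 50 left.
Route 13 tier2 at 15: only 50 left, fill 50.
Total = 21×100 + 20×40 + 15×50 = 3650.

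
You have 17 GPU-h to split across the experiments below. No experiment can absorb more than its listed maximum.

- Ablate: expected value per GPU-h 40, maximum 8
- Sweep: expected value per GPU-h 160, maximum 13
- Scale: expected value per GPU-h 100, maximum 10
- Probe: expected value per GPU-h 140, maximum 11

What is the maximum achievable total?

2640

Rank by expected value per GPU-h: Sweep 160 > Probe 140 > Scale 100 > Ablate 40.
Give Sweep 13 to hit its cap of 13 → 4 left.
Probe: +4 (room for 11) → 4. Pool exhausted.
Total = 160×13 + 140×4 = 2640.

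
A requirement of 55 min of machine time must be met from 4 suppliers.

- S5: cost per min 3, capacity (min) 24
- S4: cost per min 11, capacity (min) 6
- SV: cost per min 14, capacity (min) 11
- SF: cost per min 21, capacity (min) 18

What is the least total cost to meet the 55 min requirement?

586

Cheapest first:
S5 at 3: take all 24 min ; 31 still needed.
S4 (11): use full 6 ; 25 min to go.
SV (14): use full 11 ; 14 min to go.
Take 14 from SF at 21 to finish.
Cost = 24×3 + 6×11 + 11×14 + 14×21 = 586.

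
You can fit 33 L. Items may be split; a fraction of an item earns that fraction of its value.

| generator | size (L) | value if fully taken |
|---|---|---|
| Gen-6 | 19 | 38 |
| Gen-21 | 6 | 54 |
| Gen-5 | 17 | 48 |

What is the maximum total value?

122

Sort by value density: Gen-21 54/6≈9, Gen-5 48/17≈2.82, Gen-6 38/19≈2.
All 6 L of Gen-21 fit (value 54) — 27 remain.
All 17 L of Gen-5 fit (value 48) — 10 remain.
Fill the last 10 L with part of Gen-6: 10/19 of it earns 20.
Total value = 122.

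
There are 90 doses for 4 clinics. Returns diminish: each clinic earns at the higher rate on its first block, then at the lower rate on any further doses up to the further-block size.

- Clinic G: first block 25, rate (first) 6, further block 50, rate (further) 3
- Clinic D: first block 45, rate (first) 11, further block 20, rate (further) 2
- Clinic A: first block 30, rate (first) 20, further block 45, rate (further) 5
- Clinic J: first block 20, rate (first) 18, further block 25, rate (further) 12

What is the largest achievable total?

Order all 8 blocks by rate: Clinic A/T1 20 > Clinic J/T1 18 > Clinic J/T2 12 > Clinic D/T1 11 > Clinic G/T1 6 > Clinic A/T2 5 > Clinic G/T2 3 > Clinic D/T2 2.
Clinic A/T1 (20): +30 — 60 left.
Fill Clinic J T1 block (20 at 18) — 40 left.
Clinic J/T2 (12): +25 — 15 left.
Clinic D T1 at 11: only 15 left, fill 15.
Total = 20×30 + 18×20 + 12×25 + 11×15 = 1425.

1425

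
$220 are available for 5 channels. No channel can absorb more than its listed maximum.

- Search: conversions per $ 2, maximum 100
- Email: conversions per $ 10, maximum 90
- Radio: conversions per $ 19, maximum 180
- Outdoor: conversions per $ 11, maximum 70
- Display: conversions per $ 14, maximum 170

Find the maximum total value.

3980

Rank by conversions per $: Radio 19 > Display 14 > Outdoor 11 > Email 10 > Search 2.
Radio: +180 to 180 (cap) ; 40 left.
Display: +40 (room for 170) → 40. Pool exhausted.
Total = 19×180 + 14×40 = 3980.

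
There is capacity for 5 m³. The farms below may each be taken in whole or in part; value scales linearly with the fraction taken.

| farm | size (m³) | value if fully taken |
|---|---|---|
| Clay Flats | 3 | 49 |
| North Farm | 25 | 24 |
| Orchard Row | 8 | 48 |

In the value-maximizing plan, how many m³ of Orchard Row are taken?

2

Rank by value-to-size ratio: Clay Flats 49/3≈16.3, Orchard Row 48/8≈6, North Farm 24/25≈0.96.
Clay Flats: take in full, 3 m³ for value 49 — 2 left.
Fill the last 2 m³ with part of Orchard Row: 2/8 of it earns 12.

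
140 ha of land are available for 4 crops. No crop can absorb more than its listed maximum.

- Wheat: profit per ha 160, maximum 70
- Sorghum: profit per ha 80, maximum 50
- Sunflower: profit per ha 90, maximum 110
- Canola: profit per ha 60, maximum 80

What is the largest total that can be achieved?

Highest profit per ha first: Wheat 160 > Sunflower 90 > Sorghum 80 > Canola 60.
Wheat: +70 to 70 (cap) — 70 left.
Only 70 left; Sunflower takes them to reach 70.
Total = 160×70 + 90×70 = 17500.

17500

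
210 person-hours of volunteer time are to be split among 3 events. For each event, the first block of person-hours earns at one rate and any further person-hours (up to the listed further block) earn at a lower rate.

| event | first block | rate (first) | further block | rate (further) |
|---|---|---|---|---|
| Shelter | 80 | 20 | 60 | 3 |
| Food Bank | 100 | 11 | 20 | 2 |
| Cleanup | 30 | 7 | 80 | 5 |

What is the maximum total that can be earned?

2910

Treat each block as its own option and order by rate: Shelter/tier1 20 > Food Bank/tier1 11 > Cleanup/tier1 7 > Cleanup/tier2 5 > Shelter/tier2 3 > Food Bank/tier2 2.
Shelter/tier1 (20): +80 — 130 left.
Fill Food Bank tier1 block (100 at 11) — 30 left.
Cleanup/tier1 (7): +30 — 0 left.
Total = 20×80 + 11×100 + 7×30 = 2910.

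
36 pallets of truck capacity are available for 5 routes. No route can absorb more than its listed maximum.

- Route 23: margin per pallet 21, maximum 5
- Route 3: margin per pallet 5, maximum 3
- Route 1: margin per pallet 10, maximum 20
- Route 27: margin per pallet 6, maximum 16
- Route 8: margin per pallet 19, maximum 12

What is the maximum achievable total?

523

Order the routes by margin per pallet: Route 23 21 > Route 8 19 > Route 1 10 > Route 27 6 > Route 3 5.
Give Route 23 5 to hit its cap of 5 — 31 left.
Route 8 takes 12 to reach its cap of 12 — 19 left.
Route 1 has room for 20 but only 19 remain, so it gets 19.
Total = 21×5 + 10×19 + 19×12 = 523.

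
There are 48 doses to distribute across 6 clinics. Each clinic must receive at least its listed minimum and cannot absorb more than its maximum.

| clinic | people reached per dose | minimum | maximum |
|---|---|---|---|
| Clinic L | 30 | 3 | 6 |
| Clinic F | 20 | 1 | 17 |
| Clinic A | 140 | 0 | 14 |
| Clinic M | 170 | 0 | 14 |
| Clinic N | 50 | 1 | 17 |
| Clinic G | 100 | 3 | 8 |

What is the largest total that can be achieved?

5650

Meeting every minimum uses 3+1+0+0+1+3 = 8 doses, leaving 40.
Highest people reached per dose first: Clinic M 170 > Clinic A 140 > Clinic G 100 > Clinic N 50 > Clinic L 30 > Clinic F 20.
Clinic M takes 14 more to reach its cap of 14 — 26 left.
Give Clinic A 14 more to hit its cap of 14 — 12 left.
Give Clinic G 5 more to hit its cap of 8 — 7 left.
Clinic N has room for 16 more but only 7 remain, so it gets 8.
Total = 30×3 + 20×1 + 140×14 + 170×14 + 50×8 + 100×8 = 5650.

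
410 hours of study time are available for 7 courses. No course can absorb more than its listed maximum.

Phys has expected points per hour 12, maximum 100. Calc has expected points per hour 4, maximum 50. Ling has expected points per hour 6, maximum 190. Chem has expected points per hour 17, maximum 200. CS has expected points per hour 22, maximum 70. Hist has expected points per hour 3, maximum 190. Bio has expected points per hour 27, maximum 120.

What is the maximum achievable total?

Order the courses by expected points per hour: Bio 27 > CS 22 > Chem 17 > Phys 12 > Ling 6 > Calc 4 > Hist 3.
Bio takes 120 to reach its cap of 120 — 290 left.
CS: +70 to 70 (cap) — 220 left.
Chem: +200 to 200 (cap) — 20 left.
Only 20 left; Phys takes them to reach 20.
Total = 12×20 + 17×200 + 22×70 + 27×120 = 8420.

8420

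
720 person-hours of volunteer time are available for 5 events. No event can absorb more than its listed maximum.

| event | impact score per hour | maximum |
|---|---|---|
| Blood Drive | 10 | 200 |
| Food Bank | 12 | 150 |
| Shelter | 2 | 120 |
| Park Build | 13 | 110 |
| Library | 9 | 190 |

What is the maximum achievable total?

Rank by impact score per hour: Park Build 13 > Food Bank 12 > Blood Drive 10 > Library 9 > Shelter 2.
Park Build takes 110 to reach its cap of 110 → 610 left.
Food Bank takes 150 to reach its cap of 150 → 460 left.
Blood Drive takes 200 to reach its cap of 200 → 260 left.
Give Library 190 to hit its cap of 190 → 70 left.
Shelter has room for 120 but only 70 remain, so it gets 70.
Total = 10×200 + 12×150 + 2×70 + 13×110 + 9×190 = 7080.

7080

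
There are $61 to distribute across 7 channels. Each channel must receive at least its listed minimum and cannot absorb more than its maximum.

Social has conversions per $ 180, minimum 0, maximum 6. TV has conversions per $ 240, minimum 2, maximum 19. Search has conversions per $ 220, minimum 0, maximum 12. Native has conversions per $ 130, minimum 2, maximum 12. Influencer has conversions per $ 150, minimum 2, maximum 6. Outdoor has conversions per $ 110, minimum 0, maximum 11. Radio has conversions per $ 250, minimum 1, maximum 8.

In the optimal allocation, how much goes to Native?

Meeting every minimum uses 0+2+0+2+2+0+1 = 7 $, leaving 54.
Highest conversions per $ first: Radio 250 > TV 240 > Search 220 > Social 180 > Influencer 150 > Native 130 > Outdoor 110.
Radio: +7 to 8 (cap) ; 47 left.
TV: +17 to 19 (cap) ; 30 left.
Search: +12 to 12 (cap) ; 18 left.
Social takes 6 more to reach its cap of 6 ; 12 left.
Influencer: +4 to 6 (cap) ; 8 left.
Native has room for 10 more but only 8 remain, so it gets 10.

10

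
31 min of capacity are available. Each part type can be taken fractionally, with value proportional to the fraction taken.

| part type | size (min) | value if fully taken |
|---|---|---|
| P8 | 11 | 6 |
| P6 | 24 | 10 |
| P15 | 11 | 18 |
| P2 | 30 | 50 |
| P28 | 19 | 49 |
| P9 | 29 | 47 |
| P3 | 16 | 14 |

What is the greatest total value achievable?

69

Best value per unit of size first: P28 49/19≈2.58, P2 50/30≈1.67, P15 18/11≈1.64, P9 47/29≈1.62, P3 14/16≈0.875, P8 6/11≈0.545, P6 10/24≈0.417.
Take all of P28 (19 min, value 49) — 12 min left.
12 min left: a 12/30 share of P2 gives 50×12/30 = 20.
Total value = 69.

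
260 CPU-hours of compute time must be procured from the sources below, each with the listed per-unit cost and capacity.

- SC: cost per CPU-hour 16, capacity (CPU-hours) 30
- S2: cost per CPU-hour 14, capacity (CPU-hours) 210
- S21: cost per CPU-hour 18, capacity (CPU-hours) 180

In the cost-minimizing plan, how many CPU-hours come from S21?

Fill from the cheapest source first.
S2 at 14: take all 210 CPU-hours ; 50 still needed.
SC (16): use full 30 ; 20 CPU-hours to go.
S21 (18): take the remaining 20 ; done.

20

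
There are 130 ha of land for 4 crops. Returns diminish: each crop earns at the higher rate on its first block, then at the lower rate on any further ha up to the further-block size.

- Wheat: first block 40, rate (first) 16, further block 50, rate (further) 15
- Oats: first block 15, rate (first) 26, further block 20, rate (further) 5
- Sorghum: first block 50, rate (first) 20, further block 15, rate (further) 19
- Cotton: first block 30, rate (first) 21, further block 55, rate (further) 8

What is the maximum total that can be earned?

Treat each block as its own option and order by rate: Oats/T1 26 > Cotton/T1 21 > Sorghum/T1 20 > Sorghum/T2 19 > Wheat/T1 16 > Wheat/T2 15 > Cotton/T2 8 > Oats/T2 5.
Oats T1 at 26: fill all 15 ; 115 left.
Fill Cotton T1 block (30 at 21) ; 85 left.
Sorghum/T1 (20): +50 ; 35 left.
Fill Sorghum T2 block (15 at 19) ; 20 left.
20 remain; put them into Wheat T1 at 16.
Total = 26×15 + 21×30 + 20×50 + 19×15 + 16×20 = 2625.

2625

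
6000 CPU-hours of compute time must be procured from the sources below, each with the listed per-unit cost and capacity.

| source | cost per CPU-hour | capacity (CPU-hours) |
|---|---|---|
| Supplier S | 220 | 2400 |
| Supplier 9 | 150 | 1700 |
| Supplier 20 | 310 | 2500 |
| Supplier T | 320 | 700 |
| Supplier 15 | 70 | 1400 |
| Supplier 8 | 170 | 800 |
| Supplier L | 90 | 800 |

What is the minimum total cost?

Fill from the cheapest source first.
Take 1400 from Supplier 15 at 70 — need 4600 more.
Supplier L (90): use full 800 — 3800 CPU-hours to go.
Take 1700 from Supplier 9 at 150 — need 2100 more.
Supplier 8 (170): use full 800 — 1300 CPU-hours to go.
Supplier S (220): take the remaining 1300 — done.
Supplier 20, Supplier T: unused.
Cost = 1400×70 + 800×90 + 1700×150 + 800×170 + 1300×220 = 847000.

847000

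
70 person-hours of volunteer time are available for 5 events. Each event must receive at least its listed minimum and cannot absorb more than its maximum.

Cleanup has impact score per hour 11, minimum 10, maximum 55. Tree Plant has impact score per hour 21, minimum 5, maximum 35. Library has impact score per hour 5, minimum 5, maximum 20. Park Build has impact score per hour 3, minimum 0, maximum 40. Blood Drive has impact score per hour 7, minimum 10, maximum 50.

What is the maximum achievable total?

1050

Meeting every minimum uses 10+5+5+0+10 = 30 person-hours, leaving 40.
Highest impact score per hour first: Tree Plant 21 > Cleanup 11 > Blood Drive 7 > Library 5 > Park Build 3.
Tree Plant: +30 to 35 (cap) → 10 left.
Only 10 left; Cleanup takes them to reach 20.
Total = 11×20 + 21×35 + 5×5 + 7×10 = 1050.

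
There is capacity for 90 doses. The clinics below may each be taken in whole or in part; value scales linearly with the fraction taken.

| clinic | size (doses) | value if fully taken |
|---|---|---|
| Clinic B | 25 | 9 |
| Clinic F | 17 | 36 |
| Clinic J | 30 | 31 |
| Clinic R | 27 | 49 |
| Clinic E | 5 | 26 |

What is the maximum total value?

Best value per unit of size first: Clinic E 26/5≈5.2, Clinic F 36/17≈2.12, Clinic R 49/27≈1.81, Clinic J 31/30≈1.03, Clinic B 9/25≈0.36.
Take all of Clinic E (5 doses, value 26) — 85 doses left.
All 17 doses of Clinic F fit (value 36) — 68 remain.
Clinic R: take in full, 27 doses for value 49 — 41 left.
All 30 doses of Clinic J fit (value 31) — 11 remain.
Only 11 doses remain; take 11/25 of Clinic B for value 9×11/25 = 3.96.
Total value = 145.96.

145.96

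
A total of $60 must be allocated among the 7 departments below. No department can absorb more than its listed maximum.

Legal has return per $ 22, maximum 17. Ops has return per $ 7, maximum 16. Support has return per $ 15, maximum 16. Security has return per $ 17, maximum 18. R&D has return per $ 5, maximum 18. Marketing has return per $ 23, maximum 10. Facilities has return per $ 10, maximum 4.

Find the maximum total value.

1135

Highest return per $ first: Marketing 23 > Legal 22 > Security 17 > Support 15 > Facilities 10 > Ops 7 > R&D 5.
Marketing: +10 to 10 (cap) → 50 left.
Legal: +17 to 17 (cap) → 33 left.
Security: +18 to 18 (cap) → 15 left.
Only 15 left; Support takes them to reach 15.
Total = 22×17 + 15×15 + 17×18 + 23×10 = 1135.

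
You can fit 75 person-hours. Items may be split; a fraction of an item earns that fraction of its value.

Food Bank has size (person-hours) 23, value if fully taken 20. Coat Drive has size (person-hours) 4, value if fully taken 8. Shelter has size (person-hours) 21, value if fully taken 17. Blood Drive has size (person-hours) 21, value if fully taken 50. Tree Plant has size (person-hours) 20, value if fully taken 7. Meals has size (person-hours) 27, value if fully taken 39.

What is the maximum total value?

117

Rank by value-to-size ratio: Blood Drive 50/21≈2.38, Coat Drive 8/4≈2, Meals 39/27≈1.44, Food Bank 20/23≈0.87, Shelter 17/21≈0.81, Tree Plant 7/20≈0.35.
All 21 person-hours of Blood Drive fit (value 50) ; 54 remain.
Coat Drive: take in full, 4 person-hours for value 8 ; 50 left.
All 27 person-hours of Meals fit (value 39) ; 23 remain.
All 23 person-hours of Food Bank fit (value 20) ; 0 remain.
Total value = 117.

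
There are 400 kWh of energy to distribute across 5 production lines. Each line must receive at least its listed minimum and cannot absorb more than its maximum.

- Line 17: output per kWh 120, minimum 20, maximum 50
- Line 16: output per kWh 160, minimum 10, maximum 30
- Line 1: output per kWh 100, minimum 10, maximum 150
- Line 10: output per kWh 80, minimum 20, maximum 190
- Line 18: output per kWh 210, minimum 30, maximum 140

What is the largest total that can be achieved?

Meeting every minimum uses 20+10+10+20+30 = 90 kWh, leaving 310.
Highest output per kWh first: Line 18 210 > Line 16 160 > Line 17 120 > Line 1 100 > Line 10 80.
Line 18: +110 to 140 (cap) → 200 left.
Line 16: +20 to 30 (cap) → 180 left.
Give Line 17 30 more to hit its cap of 50 → 150 left.
Line 1: +140 to 150 (cap) → 10 left.
Line 10 has room for 170 more but only 10 remain, so it gets 30.
Total = 120×50 + 160×30 + 100×150 + 80×30 + 210×140 = 57600.

57600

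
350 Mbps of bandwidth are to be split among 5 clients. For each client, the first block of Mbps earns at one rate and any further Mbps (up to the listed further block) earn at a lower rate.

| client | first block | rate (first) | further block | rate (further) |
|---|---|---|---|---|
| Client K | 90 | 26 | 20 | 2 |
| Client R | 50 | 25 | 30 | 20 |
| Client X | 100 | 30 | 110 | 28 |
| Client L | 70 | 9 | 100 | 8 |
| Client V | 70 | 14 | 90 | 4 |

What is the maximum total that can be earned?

Rank every tier by rate: Client X/tier1 30 > Client X/tier2 28 > Client K/tier1 26 > Client R/tier1 25 > Client R/tier2 20 > Client V/tier1 14 > Client L/tier1 9 > Client L/tier2 8 > Client V/tier2 4 > Client K/tier2 2.
Fill Client X tier1 block (100 at 30) — 250 left.
Client X/tier2 (28): +110 — 140 left.
Client K tier1 at 26: fill all 90 — 50 left.
Fill Client R tier1 block (50 at 25) — 0 left.
Total = 30×100 + 28×110 + 26×90 + 25×50 = 9670.

9670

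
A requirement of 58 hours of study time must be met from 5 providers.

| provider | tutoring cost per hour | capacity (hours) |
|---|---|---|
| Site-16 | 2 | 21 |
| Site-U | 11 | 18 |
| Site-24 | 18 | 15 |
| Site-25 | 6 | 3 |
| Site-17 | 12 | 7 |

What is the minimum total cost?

Fill from the cheapest provider first.
Site-16 (2): use full 21 — 37 hours to go.
Site-25 at 6: take all 3 hours — 34 still needed.
Site-U at 11: take all 18 hours — 16 still needed.
Site-17 at 12: take all 7 hours — 9 still needed.
Take 9 from Site-24 at 18 to finish.
Cost = 21×2 + 3×6 + 18×11 + 7×12 + 9×18 = 504.

504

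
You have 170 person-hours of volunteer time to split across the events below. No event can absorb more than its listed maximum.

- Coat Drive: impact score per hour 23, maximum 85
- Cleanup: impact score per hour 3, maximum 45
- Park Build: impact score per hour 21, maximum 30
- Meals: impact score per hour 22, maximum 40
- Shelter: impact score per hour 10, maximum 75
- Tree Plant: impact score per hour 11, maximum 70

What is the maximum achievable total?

Order the events by impact score per hour: Coat Drive 23 > Meals 22 > Park Build 21 > Tree Plant 11 > Shelter 10 > Cleanup 3.
Give Coat Drive 85 to hit its cap of 85 ; 85 left.
Give Meals 40 to hit its cap of 40 ; 45 left.
Park Build: +30 to 30 (cap) ; 15 left.
Only 15 left; Tree Plant takes them to reach 15.
Total = 23×85 + 21×30 + 22×40 + 11×15 = 3630.

3630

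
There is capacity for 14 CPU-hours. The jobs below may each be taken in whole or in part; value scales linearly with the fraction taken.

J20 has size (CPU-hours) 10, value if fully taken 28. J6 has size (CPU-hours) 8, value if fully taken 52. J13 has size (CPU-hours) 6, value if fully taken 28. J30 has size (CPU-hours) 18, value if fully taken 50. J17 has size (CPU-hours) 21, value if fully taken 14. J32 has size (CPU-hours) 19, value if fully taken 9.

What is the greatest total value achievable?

Sort by value density: J6 52/8≈6.5, J13 28/6≈4.67, J20 28/10≈2.8, J30 50/18≈2.78, J17 14/21≈0.667, J32 9/19≈0.474.
Take all of J6 (8 CPU-hours, value 52) ; 6 CPU-hours left.
All 6 CPU-hours of J13 fit (value 28) ; 0 remain.
Total value = 80.

80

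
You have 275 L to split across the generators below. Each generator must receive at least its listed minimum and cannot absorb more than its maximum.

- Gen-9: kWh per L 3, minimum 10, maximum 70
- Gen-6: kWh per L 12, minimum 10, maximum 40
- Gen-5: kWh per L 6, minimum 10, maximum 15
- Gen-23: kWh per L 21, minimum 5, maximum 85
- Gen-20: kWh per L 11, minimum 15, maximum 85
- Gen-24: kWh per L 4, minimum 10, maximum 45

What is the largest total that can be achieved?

3480

Meeting every minimum uses 10+10+10+5+15+10 = 60 L, leaving 215.
Order the generators by kWh per L: Gen-23 21 > Gen-6 12 > Gen-20 11 > Gen-5 6 > Gen-24 4 > Gen-9 3.
Give Gen-23 80 more to hit its cap of 85 — 135 left.
Gen-6: +30 to 40 (cap) — 105 left.
Gen-20 takes 70 more to reach its cap of 85 — 35 left.
Give Gen-5 5 more to hit its cap of 15 — 30 left.
Gen-24: +30 (room for 35) → 40. Pool exhausted.
Total = 3×10 + 12×40 + 6×15 + 21×85 + 11×85 + 4×40 = 3480.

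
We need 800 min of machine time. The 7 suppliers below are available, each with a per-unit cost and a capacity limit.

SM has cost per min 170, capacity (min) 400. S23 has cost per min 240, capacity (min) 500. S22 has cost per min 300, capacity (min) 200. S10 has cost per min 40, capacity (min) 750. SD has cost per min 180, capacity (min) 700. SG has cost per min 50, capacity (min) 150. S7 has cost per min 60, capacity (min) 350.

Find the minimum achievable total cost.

32500

Use suppliers in increasing cost order.
Take 750 from S10 at 40 → need 50 more.
SG at 50: take 50 of its 150 → requirement met.
S7, SM, SD, S23, S22: unused.
Cost = 750×40 + 50×50 = 32500.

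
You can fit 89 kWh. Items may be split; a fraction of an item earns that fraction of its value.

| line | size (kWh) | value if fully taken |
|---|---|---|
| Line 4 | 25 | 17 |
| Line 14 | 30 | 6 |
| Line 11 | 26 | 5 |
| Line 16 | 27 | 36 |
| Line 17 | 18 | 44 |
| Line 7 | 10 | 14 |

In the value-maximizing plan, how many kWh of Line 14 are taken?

9

Sort by value density: Line 17 44/18≈2.44, Line 7 14/10≈1.4, Line 16 36/27≈1.33, Line 4 17/25≈0.68, Line 14 6/30≈0.2, Line 11 5/26≈0.192.
All 18 kWh of Line 17 fit (value 44) → 71 remain.
Line 7: take in full, 10 kWh for value 14 → 61 left.
All 27 kWh of Line 16 fit (value 36) → 34 remain.
Line 4: take in full, 25 kWh for value 17 → 9 left.
9 kWh left: a 9/30 share of Line 14 gives 6×9/30 = 1.8.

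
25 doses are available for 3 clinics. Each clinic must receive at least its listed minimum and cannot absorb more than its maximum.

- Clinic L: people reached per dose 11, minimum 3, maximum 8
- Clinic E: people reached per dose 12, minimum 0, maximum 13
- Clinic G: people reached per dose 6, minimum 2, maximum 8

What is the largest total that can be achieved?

268

Meeting every minimum uses 3+0+2 = 5 doses, leaving 20.
Order the clinics by people reached per dose: Clinic E 12 > Clinic L 11 > Clinic G 6.
Clinic E takes 13 more to reach its cap of 13 → 7 left.
Clinic L takes 5 more to reach its cap of 8 → 2 left.
Clinic G: +2 (room for 6) → 4. Pool exhausted.
Total = 11×8 + 12×13 + 6×4 = 268.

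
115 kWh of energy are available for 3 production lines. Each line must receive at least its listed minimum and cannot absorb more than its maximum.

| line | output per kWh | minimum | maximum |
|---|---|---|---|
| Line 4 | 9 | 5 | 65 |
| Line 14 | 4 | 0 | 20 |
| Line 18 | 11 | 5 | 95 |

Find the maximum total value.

Meeting every minimum uses 5+0+5 = 10 kWh, leaving 105.
Rank by output per kWh: Line 18 11 > Line 4 9 > Line 14 4.
Line 18: +90 to 95 (cap) ; 15 left.
Line 4: +15 (room for 60) → 20. Pool exhausted.
Total = 9×20 + 11×95 = 1225.

1225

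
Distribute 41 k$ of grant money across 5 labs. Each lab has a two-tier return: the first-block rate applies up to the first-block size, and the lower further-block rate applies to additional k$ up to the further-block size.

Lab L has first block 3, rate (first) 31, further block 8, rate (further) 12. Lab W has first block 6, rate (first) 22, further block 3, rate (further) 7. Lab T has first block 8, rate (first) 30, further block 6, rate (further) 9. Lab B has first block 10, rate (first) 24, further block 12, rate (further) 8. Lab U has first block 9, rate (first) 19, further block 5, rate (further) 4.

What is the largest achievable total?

936

Treat each block as its own option and order by rate: Lab L/tier1 31 > Lab T/tier1 30 > Lab B/tier1 24 > Lab W/tier1 22 > Lab U/tier1 19 > Lab L/tier2 12 > Lab T/tier2 9 > Lab B/tier2 8 > Lab W/tier2 7 > Lab U/tier2 4.
Fill Lab L tier1 block (3 at 31) — 38 left.
Lab T tier1 at 30: fill all 8 — 30 left.
Fill Lab B tier1 block (10 at 24) — 20 left.
Lab W/tier1 (22): +6 — 14 left.
Fill Lab U tier1 block (9 at 19) — 5 left.
Lab L tier2 at 12: only 5 left, fill 5.
Total = 31×3 + 30×8 + 24×10 + 22×6 + 19×9 + 12×5 = 936.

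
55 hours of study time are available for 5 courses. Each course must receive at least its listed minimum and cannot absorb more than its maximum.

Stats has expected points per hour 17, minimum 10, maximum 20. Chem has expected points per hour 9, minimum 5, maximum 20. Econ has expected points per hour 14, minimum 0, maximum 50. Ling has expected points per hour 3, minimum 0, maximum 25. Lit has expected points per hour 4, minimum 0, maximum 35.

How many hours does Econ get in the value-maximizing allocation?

30

Meeting every minimum uses 10+5+0+0+0 = 15 hours, leaving 40.
Rank by expected points per hour: Stats 17 > Econ 14 > Chem 9 > Lit 4 > Ling 3.
Stats takes 10 more to reach its cap of 20 → 30 left.
Econ has room for 50 more but only 30 remain, so it gets 30.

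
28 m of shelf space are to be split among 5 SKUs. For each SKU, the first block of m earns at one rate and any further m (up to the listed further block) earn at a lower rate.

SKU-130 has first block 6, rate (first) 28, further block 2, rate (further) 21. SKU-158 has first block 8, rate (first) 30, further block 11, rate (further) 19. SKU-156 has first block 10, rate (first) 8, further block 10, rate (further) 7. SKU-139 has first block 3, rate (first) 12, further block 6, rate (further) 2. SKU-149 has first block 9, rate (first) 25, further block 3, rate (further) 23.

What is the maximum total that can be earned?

744

Treat each block as its own option and order by rate: SKU-158/tier1 30 > SKU-130/tier1 28 > SKU-149/tier1 25 > SKU-149/tier2 23 > SKU-130/tier2 21 > SKU-158/tier2 19 > SKU-139/tier1 12 > SKU-156/tier1 8 > SKU-156/tier2 7 > SKU-139/tier2 2.
SKU-158 tier1 at 30: fill all 8 — 20 left.
SKU-130/tier1 (28): +6 — 14 left.
SKU-149/tier1 (25): +9 — 5 left.
Fill SKU-149 tier2 block (3 at 23) — 2 left.
Fill SKU-130 tier2 block (2 at 21) — 0 left.
Total = 30×8 + 28×6 + 25×9 + 23×3 + 21×2 = 744.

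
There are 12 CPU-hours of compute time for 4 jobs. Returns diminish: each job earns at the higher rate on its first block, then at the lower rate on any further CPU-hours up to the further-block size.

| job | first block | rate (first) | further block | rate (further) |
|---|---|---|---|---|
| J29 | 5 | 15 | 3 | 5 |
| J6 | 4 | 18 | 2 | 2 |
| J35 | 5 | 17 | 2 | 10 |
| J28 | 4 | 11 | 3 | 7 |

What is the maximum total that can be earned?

Order all 8 blocks by rate: J6/first 18 > J35/first 17 > J29/first 15 > J28/first 11 > J35/second 10 > J28/second 7 > J29/second 5 > J6/second 2.
J6 first at 18: fill all 4 → 8 left.
J35 first at 17: fill all 5 → 3 left.
J29/first: +3 of 5 at 15; pool empty.
Total = 18×4 + 17×5 + 15×3 = 202.

202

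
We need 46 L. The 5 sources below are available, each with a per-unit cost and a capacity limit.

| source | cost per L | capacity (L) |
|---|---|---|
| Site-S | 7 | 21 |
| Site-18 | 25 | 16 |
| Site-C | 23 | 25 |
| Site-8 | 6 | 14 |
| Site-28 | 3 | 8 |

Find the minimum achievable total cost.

Cheapest first:
Site-28 (3): use full 8 — 38 L to go.
Site-8 at 6: take all 14 L — 24 still needed.
Site-S (7): use full 21 — 3 L to go.
Take 3 from Site-C at 23 to finish.
Site-18: unused.
Cost = 8×3 + 14×6 + 21×7 + 3×23 = 324.

324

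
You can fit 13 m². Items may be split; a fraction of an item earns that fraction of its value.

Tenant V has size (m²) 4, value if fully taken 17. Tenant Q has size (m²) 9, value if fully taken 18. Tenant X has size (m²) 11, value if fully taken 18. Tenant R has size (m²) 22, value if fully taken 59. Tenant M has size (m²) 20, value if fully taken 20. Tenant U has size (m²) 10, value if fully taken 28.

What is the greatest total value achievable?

42.2

Best value per unit of size first: Tenant V 17/4≈4.25, Tenant U 28/10≈2.8, Tenant R 59/22≈2.68, Tenant Q 18/9≈2, Tenant X 18/11≈1.64, Tenant M 20/20≈1.
Tenant V: take in full, 4 m² for value 17 ; 9 left.
9 m² left: a 9/10 share of Tenant U gives 28×9/10 = 25.2.
Total value = 42.2.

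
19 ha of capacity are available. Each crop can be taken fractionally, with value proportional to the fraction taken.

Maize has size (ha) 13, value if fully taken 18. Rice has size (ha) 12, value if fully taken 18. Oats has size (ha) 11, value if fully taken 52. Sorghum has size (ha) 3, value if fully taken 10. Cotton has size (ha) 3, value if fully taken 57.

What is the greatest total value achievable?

122

Rank by value-to-size ratio: Cotton 57/3≈19, Oats 52/11≈4.73, Sorghum 10/3≈3.33, Rice 18/12≈1.5, Maize 18/13≈1.38.
Cotton: take in full, 3 ha for value 57 ; 16 left.
Take all of Oats (11 ha, value 52) ; 5 ha left.
Take all of Sorghum (3 ha, value 10) ; 2 ha left.
Fill the last 2 ha with part of Rice: 2/12 of it earns 3.
Total value = 122.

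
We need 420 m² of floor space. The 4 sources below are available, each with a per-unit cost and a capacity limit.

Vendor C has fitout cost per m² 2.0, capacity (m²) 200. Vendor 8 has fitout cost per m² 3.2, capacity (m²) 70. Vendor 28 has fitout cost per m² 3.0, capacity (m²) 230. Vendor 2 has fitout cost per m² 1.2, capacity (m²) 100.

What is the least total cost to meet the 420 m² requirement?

Fill from the cheapest source first.
Vendor 2 at 1.2: take all 100 m² — 320 still needed.
Vendor C at 2.0: take all 200 m² — 120 still needed.
Take 120 from Vendor 28 at 3.0 to finish.
Vendor 8: unused.
Cost = 100×1.2 + 200×2.0 + 120×3.0 = 880.

880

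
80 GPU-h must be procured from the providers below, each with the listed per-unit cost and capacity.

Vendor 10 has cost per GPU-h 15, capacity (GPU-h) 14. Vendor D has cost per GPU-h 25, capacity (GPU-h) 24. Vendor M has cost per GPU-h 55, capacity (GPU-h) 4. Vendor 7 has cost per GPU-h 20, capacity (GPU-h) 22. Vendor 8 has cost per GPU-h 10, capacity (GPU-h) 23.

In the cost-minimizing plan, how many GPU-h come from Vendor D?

21

Fill from the cheapest provider first.
Vendor 8 at 10: take all 23 GPU-h — 57 still needed.
Vendor 10 (15): use full 14 — 43 GPU-h to go.
Vendor 7 at 20: take all 22 GPU-h — 21 still needed.
Vendor D at 25: take 21 of its 24 — requirement met.
Vendor M: unused.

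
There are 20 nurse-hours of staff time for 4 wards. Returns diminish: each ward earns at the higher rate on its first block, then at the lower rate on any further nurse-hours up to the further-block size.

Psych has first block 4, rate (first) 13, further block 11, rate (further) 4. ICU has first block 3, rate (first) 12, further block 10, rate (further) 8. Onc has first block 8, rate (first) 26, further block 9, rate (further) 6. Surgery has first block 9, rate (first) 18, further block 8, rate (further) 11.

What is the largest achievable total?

409

Order all 8 blocks by rate: Onc/first 26 > Surgery/first 18 > Psych/first 13 > ICU/first 12 > Surgery/second 11 > ICU/second 8 > Onc/second 6 > Psych/second 4.
Fill Onc first block (8 at 26) ; 12 left.
Surgery first at 18: fill all 9 ; 3 left.
Psych/first: +3 of 4 at 13; pool empty.
Total = 26×8 + 18×9 + 13×3 = 409.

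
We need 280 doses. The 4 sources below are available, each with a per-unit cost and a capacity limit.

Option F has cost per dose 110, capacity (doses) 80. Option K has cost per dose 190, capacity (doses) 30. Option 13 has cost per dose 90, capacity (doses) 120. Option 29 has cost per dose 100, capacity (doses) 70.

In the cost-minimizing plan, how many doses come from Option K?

Fill from the cheapest source first.
Take 120 from Option 13 at 90 → need 160 more.
Option 29 at 100: take all 70 doses → 90 still needed.
Option F (110): use full 80 → 10 doses to go.
Option K at 190: take 10 of its 30 → requirement met.

10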